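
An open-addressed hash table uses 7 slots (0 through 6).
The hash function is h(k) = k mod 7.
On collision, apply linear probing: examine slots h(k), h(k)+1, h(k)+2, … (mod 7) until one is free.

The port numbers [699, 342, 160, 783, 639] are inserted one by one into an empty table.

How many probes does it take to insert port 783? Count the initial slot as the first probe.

4

699 hashes to 6; slot 6 is free → place at 6.
342 hashes to 6; 6 taken → place at 0.
160 hashes to 6; 6,0 taken → place at 1.
783 hashes to 6; 6,0,1 taken → place at 2.
639 hashes to 2; 2 taken → place at 3.
Table: [342, 160, 783, 639, ., ., 699]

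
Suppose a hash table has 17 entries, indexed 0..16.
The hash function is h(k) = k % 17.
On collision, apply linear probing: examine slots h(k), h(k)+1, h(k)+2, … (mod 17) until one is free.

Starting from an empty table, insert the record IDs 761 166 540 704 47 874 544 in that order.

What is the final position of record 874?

761 hashes to 13; slot 13 is free => place at 13.
166 hashes to 13; 13 taken => place at 14.
540 hashes to 13; 13,14 taken => place at 15.
704 hashes to 7; slot 7 is free => place at 7.
47 hashes to 13; 13,14,15 taken => place at 16.
874 hashes to 7; 7 taken => place at 8.
544 hashes to 0; slot 0 is free => place at 0.
Table: [544, ∅, ∅, ∅, ∅, ∅, ∅, 704, 874, ∅, ∅, ∅, ∅, 761, 166, 540, 47]

8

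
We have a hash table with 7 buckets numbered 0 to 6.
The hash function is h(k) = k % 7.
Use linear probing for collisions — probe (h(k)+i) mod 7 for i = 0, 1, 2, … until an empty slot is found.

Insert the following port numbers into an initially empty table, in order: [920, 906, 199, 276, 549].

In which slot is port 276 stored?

920: h=3 => slot 3
906: h=3, probe 3,4 => slot 4
199: h=3, probe 3,4,5 => slot 5
276: h=3, probe 3,4,5,6 => slot 6
549: h=3, probe 3,4,5,6,0 => slot 0
Table: [549, ∅, ∅, 920, 906, 199, 276]

6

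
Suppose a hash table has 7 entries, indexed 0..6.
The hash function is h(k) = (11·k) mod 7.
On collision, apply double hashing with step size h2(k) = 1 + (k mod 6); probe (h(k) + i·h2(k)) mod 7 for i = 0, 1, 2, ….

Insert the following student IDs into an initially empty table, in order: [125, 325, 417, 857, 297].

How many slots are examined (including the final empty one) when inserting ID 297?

3

125: h=3 → slot 3
325: h=5 → slot 5
417: h=2 → slot 2
857: h=5, h2=6, probe 5,4 → slot 4
297: h=5, h2=4, probe 5,2,6 → slot 6
Table: [-, -, 417, 125, 857, 325, 297]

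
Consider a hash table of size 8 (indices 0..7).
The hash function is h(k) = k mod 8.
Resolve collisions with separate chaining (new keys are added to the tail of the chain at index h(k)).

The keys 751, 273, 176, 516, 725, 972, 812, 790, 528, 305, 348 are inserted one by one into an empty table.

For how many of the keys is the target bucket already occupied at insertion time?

5

751 -> bucket 7
273 -> bucket 1
176 -> bucket 0
516 -> bucket 4
725 -> bucket 5
972 -> bucket 4 (collision)
812 -> bucket 4 (collision)
790 -> bucket 6
528 -> bucket 0 (collision)
305 -> bucket 1 (collision)
348 -> bucket 4 (collision)
Final buckets:
0: 176 -> 528
1: 273 -> 305
2: —
3: —
4: 516 -> 972 -> 812 -> 348
5: 725
6: 790
7: 751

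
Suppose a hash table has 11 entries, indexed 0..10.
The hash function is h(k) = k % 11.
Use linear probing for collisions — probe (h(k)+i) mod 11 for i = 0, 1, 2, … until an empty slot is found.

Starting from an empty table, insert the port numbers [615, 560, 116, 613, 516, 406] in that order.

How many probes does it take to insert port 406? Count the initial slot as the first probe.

615 hashes to 10; slot 10 is free => place at 10.
560 hashes to 10; 10 taken => place at 0.
116 hashes to 6; slot 6 is free => place at 6.
613 hashes to 8; slot 8 is free => place at 8.
516 hashes to 10; 10,0 taken => place at 1.
406 hashes to 10; 10,0,1 taken => place at 2.
Table: [560, 516, 406, -, -, -, 116, -, 613, -, 615]

4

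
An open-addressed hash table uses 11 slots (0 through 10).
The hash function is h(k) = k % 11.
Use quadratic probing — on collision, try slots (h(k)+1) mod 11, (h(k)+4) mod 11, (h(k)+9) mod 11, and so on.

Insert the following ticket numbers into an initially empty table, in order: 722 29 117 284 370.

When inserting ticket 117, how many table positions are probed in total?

722 hashes to 7; slot 7 is free -> place at 7.
29 hashes to 7; 7 taken -> place at 8.
117 hashes to 7; 7,8 taken -> place at 0.
284 hashes to 9; slot 9 is free -> place at 9.
370 hashes to 7; 7,8,0 taken -> place at 5.
Table: [117, -, -, -, -, 370, -, 722, 29, 284, -]

3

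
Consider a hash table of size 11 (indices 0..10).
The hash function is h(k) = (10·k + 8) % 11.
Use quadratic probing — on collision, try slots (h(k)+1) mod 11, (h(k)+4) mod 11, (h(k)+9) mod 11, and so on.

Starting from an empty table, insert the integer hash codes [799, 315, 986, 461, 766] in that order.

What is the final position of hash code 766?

10

Insert 799: h=1, slot 1 empty -> index 1.
Insert 315: h=1, slot 1 occupied -> index 2.
Insert 986: h=1, slots 1,2 occupied -> index 5.
Insert 461: h=9, slot 9 empty -> index 9.
Insert 766: h=1, slots 1,2,5 occupied -> index 10.
Table: [—, 799, 315, —, —, 986, —, —, —, 461, 766]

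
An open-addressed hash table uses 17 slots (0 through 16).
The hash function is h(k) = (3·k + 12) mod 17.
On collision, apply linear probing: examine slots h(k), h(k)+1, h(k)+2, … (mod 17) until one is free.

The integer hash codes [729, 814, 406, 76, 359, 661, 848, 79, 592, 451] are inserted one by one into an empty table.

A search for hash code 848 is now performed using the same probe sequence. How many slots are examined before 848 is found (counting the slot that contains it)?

5

729: h=6 => slot 6
814: h=6, probe 6,7 => slot 7
406: h=6, probe 6,7,8 => slot 8
76: h=2 => slot 2
359: h=1 => slot 1
661: h=6, probe 6,7,8,9 => slot 9
848: h=6, probe 6,7,8,9,10 => slot 10
79: h=11 => slot 11
592: h=3 => slot 3
451: h=5 => slot 5
Table: [_, 359, 76, 592, _, 451, 729, 814, 406, 661, 848, 79, _, _, _, _, _]
Lookup 848: h=6, probe 6,7,8,9,10 → found at 10.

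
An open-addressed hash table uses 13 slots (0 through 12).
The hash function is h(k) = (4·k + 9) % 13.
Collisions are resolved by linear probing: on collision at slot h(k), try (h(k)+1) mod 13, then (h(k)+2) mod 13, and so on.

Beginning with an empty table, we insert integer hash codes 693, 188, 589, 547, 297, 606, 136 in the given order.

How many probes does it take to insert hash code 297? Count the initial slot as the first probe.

693: h=12 → slot 12
188: h=7 → slot 7
589: h=12, probe 12,0 → slot 0
547: h=0, probe 0,1 → slot 1
297: h=1, probe 1,2 → slot 2
606: h=2, probe 2,3 → slot 3
136: h=7, probe 7,8 → slot 8
Table: [589, 547, 297, 606, ∅, ∅, ∅, 188, 136, ∅, ∅, ∅, 693]

2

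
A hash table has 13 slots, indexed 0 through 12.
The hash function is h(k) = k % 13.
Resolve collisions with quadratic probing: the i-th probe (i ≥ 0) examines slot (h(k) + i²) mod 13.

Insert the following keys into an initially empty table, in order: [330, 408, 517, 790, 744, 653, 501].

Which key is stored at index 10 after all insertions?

Insert 330: h=5, slot 5 empty -> index 5.
Insert 408: h=5, slot 5 occupied -> index 6.
Insert 517: h=10, slot 10 empty -> index 10.
Insert 790: h=10, slot 10 occupied -> index 11.
Insert 744: h=3, slot 3 empty -> index 3.
Insert 653: h=3, slot 3 occupied -> index 4.
Insert 501: h=7, slot 7 empty -> index 7.
Table: [∅, ∅, ∅, 744, 653, 330, 408, 501, ∅, ∅, 517, 790, ∅]

517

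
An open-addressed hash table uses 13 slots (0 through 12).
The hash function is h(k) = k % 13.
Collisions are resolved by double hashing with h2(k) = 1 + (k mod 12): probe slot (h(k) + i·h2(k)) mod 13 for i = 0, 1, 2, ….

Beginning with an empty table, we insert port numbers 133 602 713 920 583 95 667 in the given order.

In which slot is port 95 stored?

2

133: h=3 => slot 3
602: h=4 => slot 4
713: h=11 => slot 11
920: h=10 => slot 10
583: h=11, h2=8, probe 11,6 => slot 6
95: h=4, h2=12, probe 4,3,2 => slot 2
667: h=4, h2=8, probe 4,12 => slot 12
Table: [-, -, 95, 133, 602, -, 583, -, -, -, 920, 713, 667]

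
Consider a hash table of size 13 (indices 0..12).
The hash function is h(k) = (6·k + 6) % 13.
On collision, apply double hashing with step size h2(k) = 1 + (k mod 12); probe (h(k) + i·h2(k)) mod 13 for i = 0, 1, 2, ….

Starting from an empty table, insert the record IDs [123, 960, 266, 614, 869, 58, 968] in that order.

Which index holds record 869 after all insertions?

123: h=3 => slot 3
960: h=7 => slot 7
266: h=3, h2=3, probe 3,6 => slot 6
614: h=11 => slot 11
869: h=7, h2=6, probe 7,0 => slot 0
58: h=3, h2=11, probe 3,1 => slot 1
968: h=3, h2=9, probe 3,12 => slot 12
Table: [869, 58, ., 123, ., ., 266, 960, ., ., ., 614, 968]

0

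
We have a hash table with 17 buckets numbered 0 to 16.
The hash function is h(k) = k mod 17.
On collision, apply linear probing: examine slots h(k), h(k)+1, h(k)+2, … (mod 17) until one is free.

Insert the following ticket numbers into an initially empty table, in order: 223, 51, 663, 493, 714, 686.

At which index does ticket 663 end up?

1

Insert 223: h=2, slot 2 empty -> index 2.
Insert 51: h=0, slot 0 empty -> index 0.
Insert 663: h=0, slot 0 occupied -> index 1.
Insert 493: h=0, slots 0,1,2 occupied -> index 3.
Insert 714: h=0, slots 0,1,2,3 occupied -> index 4.
Insert 686: h=6, slot 6 empty -> index 6.
Table: [51, 663, 223, 493, 714, _, 686, _, _, _, _, _, _, _, _, _, _]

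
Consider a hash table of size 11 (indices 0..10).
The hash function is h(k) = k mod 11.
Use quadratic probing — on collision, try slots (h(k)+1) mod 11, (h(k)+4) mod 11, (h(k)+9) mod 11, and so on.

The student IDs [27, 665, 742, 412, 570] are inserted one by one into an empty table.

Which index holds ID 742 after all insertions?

27 hashes to 5; slot 5 is free -> place at 5.
665 hashes to 5; 5 taken -> place at 6.
742 hashes to 5; 5,6 taken -> place at 9.
412 hashes to 5; 5,6,9 taken -> place at 3.
570 hashes to 9; 9 taken -> place at 10.
Table: [-, -, -, 412, -, 27, 665, -, -, 742, 570]

9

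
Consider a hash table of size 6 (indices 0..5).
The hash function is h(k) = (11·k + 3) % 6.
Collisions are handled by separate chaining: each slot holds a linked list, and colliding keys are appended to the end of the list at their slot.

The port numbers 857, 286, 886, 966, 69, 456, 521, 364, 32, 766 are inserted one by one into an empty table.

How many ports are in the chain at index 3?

2

Insert 857: h=4, bucket 4 empty -> new chain.
Insert 286: h=5, bucket 5 empty -> new chain.
Insert 886: h=5, bucket 5 nonempty -> append to chain.
Insert 966: h=3, bucket 3 empty -> new chain.
Insert 69: h=0, bucket 0 empty -> new chain.
Insert 456: h=3, bucket 3 nonempty -> append to chain.
Insert 521: h=4, bucket 4 nonempty -> append to chain.
Insert 364: h=5, bucket 5 nonempty -> append to chain.
Insert 32: h=1, bucket 1 empty -> new chain.
Insert 766: h=5, bucket 5 nonempty -> append to chain.
Final buckets:
0: 69
1: 32
2: _
3: 966 -> 456
4: 857 -> 521
5: 286 -> 886 -> 364 -> 766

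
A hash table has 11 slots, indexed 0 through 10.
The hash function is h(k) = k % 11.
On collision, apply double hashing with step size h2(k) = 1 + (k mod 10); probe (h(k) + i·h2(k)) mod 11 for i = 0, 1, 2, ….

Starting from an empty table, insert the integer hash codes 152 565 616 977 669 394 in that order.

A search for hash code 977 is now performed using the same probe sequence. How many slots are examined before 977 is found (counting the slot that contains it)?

152 hashes to 9; slot 9 is free => place at 9.
565 hashes to 4; slot 4 is free => place at 4.
616 hashes to 0; slot 0 is free => place at 0.
977 hashes to 9, h2=8; 9 taken => place at 6.
669 hashes to 9, h2=10; 9 taken => place at 8.
394 hashes to 9, h2=5; 9 taken => place at 3.
Table: [616, -, -, 394, 565, -, 977, -, 669, 152, -]
Lookup 977: h=9, h2=8, probe 9,6 → found at 6.

2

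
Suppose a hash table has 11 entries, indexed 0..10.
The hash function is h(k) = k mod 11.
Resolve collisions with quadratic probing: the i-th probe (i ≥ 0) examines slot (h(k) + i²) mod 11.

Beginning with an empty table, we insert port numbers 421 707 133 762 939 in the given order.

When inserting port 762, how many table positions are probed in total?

3

421 hashes to 3; slot 3 is free => place at 3.
707 hashes to 3; 3 taken => place at 4.
133 hashes to 1; slot 1 is free => place at 1.
762 hashes to 3; 3,4 taken => place at 7.
939 hashes to 4; 4 taken => place at 5.
Table: [., 133, ., 421, 707, 939, ., 762, ., ., .]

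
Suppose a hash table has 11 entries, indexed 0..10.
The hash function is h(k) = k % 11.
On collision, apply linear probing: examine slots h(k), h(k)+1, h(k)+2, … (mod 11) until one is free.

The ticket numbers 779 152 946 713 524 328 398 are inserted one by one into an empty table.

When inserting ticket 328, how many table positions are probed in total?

5

779 hashes to 9; slot 9 is free → place at 9.
152 hashes to 9; 9 taken → place at 10.
946 hashes to 0; slot 0 is free → place at 0.
713 hashes to 9; 9,10,0 taken → place at 1.
524 hashes to 7; slot 7 is free → place at 7.
328 hashes to 9; 9,10,0,1 taken → place at 2.
398 hashes to 2; 2 taken → place at 3.
Table: [946, 713, 328, 398, —, —, —, 524, —, 779, 152]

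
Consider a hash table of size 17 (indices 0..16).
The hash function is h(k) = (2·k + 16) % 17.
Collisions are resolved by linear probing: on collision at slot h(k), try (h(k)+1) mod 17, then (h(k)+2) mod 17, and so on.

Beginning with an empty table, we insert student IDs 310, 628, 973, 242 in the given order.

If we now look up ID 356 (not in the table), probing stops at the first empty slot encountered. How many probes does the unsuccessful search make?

Insert 310: h=7, slot 7 empty → index 7.
Insert 628: h=14, slot 14 empty → index 14.
Insert 973: h=7, slot 7 occupied → index 8.
Insert 242: h=7, slots 7,8 occupied → index 9.
Table: [∅, ∅, ∅, ∅, ∅, ∅, ∅, 310, 973, 242, ∅, ∅, ∅, ∅, 628, ∅, ∅]
Lookup 356: h=14, probe 14,15 → slot 15 empty, not found.

2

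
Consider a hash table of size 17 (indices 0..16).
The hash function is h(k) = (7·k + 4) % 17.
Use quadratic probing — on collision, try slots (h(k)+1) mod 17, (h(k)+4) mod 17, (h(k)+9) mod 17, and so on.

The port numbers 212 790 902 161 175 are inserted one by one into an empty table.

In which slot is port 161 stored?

212: h=9 → slot 9
790: h=9, probe 9,10 → slot 10
902: h=11 → slot 11
161: h=9, probe 9,10,13 → slot 13
175: h=5 → slot 5
Table: [., ., ., ., ., 175, ., ., ., 212, 790, 902, ., 161, ., ., .]

13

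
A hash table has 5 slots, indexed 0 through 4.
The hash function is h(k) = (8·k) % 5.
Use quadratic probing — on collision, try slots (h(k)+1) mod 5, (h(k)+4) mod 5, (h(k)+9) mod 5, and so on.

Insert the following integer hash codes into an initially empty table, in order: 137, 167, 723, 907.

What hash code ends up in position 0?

907

137 hashes to 1; slot 1 is free → place at 1.
167 hashes to 1; 1 taken → place at 2.
723 hashes to 4; slot 4 is free → place at 4.
907 hashes to 1; 1,2 taken → place at 0.
Table: [907, 137, 167, -, 723]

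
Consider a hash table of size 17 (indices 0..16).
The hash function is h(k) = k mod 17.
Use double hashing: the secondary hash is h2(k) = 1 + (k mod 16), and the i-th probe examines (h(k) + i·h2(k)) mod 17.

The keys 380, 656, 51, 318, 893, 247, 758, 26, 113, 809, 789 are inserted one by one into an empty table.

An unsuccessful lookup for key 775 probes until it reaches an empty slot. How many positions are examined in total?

2

380 hashes to 6; slot 6 is free -> place at 6.
656 hashes to 10; slot 10 is free -> place at 10.
51 hashes to 0; slot 0 is free -> place at 0.
318 hashes to 12; slot 12 is free -> place at 12.
893 hashes to 9; slot 9 is free -> place at 9.
247 hashes to 9, h2=8; 9,0 taken -> place at 8.
758 hashes to 10, h2=7; 10,0 taken -> place at 7.
26 hashes to 9, h2=11; 9 taken -> place at 3.
113 hashes to 11; slot 11 is free -> place at 11.
809 hashes to 10, h2=10; 10,3 taken -> place at 13.
789 hashes to 7, h2=6; 7,13 taken -> place at 2.
Table: [51, -, 789, 26, -, -, 380, 758, 247, 893, 656, 113, 318, 809, -, -, -]
Lookup 775: h=10, h2=8, probe 10,1 → slot 1 empty, not found.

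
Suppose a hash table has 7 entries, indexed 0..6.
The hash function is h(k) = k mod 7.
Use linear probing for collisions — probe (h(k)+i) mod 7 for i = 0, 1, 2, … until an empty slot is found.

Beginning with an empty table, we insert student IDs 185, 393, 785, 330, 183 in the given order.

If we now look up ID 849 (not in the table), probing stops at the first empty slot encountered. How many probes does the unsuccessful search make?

5

185 hashes to 3; slot 3 is free => place at 3.
393 hashes to 1; slot 1 is free => place at 1.
785 hashes to 1; 1 taken => place at 2.
330 hashes to 1; 1,2,3 taken => place at 4.
183 hashes to 1; 1,2,3,4 taken => place at 5.
Table: [∅, 393, 785, 185, 330, 183, ∅]
Lookup 849: h=2, probe 2,3,4,5,6 → slot 6 empty, not found.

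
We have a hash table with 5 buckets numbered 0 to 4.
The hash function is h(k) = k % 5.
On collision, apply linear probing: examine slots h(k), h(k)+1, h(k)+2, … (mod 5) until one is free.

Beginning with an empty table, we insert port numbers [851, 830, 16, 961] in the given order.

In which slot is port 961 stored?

851: h=1 -> slot 1
830: h=0 -> slot 0
16: h=1, probe 1,2 -> slot 2
961: h=1, probe 1,2,3 -> slot 3
Table: [830, 851, 16, 961, ∅]

3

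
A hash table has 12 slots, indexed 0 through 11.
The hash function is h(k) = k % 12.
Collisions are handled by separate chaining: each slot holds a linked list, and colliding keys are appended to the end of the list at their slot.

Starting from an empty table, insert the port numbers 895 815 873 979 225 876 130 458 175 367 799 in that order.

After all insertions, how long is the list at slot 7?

5

Insert 895: h=7, bucket 7 empty → new chain.
Insert 815: h=11, bucket 11 empty → new chain.
Insert 873: h=9, bucket 9 empty → new chain.
Insert 979: h=7, bucket 7 nonempty → append to chain.
Insert 225: h=9, bucket 9 nonempty → append to chain.
Insert 876: h=0, bucket 0 empty → new chain.
Insert 130: h=10, bucket 10 empty → new chain.
Insert 458: h=2, bucket 2 empty → new chain.
Insert 175: h=7, bucket 7 nonempty → append to chain.
Insert 367: h=7, bucket 7 nonempty → append to chain.
Insert 799: h=7, bucket 7 nonempty → append to chain.
Final buckets:
0: 876
1: —
2: 458
3: —
4: —
5: —
6: —
7: 895 -> 979 -> 175 -> 367 -> 799
8: —
9: 873 -> 225
10: 130
11: 815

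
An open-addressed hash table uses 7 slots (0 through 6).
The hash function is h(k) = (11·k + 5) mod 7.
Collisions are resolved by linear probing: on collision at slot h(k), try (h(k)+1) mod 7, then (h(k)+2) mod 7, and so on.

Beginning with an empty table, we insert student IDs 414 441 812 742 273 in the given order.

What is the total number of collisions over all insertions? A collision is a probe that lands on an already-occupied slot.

414 hashes to 2; slot 2 is free => place at 2.
441 hashes to 5; slot 5 is free => place at 5.
812 hashes to 5; 5 taken => place at 6.
742 hashes to 5; 5,6 taken => place at 0.
273 hashes to 5; 5,6,0 taken => place at 1.
Table: [742, 273, 414, ., ., 441, 812]

6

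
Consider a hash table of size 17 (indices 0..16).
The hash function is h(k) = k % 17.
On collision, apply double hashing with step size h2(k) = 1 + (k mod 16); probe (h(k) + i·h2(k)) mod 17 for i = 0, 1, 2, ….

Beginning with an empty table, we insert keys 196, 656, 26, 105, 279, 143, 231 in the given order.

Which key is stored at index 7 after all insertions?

279

Insert 196: h=9, slot 9 empty -> index 9.
Insert 656: h=10, slot 10 empty -> index 10.
Insert 26: h=9, h2=11, slot 9 occupied -> index 3.
Insert 105: h=3, h2=10, slot 3 occupied -> index 13.
Insert 279: h=7, slot 7 empty -> index 7.
Insert 143: h=7, h2=16, slot 7 occupied -> index 6.
Insert 231: h=10, h2=8, slot 10 occupied -> index 1.
Table: [_, 231, _, 26, _, _, 143, 279, _, 196, 656, _, _, 105, _, _, _]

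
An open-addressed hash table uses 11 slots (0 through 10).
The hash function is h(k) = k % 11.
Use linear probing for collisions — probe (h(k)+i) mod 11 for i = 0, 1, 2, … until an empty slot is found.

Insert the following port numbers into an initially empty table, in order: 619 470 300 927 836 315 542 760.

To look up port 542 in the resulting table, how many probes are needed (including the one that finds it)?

619 hashes to 3; slot 3 is free => place at 3.
470 hashes to 8; slot 8 is free => place at 8.
300 hashes to 3; 3 taken => place at 4.
927 hashes to 3; 3,4 taken => place at 5.
836 hashes to 0; slot 0 is free => place at 0.
315 hashes to 7; slot 7 is free => place at 7.
542 hashes to 3; 3,4,5 taken => place at 6.
760 hashes to 1; slot 1 is free => place at 1.
Table: [836, 760, ., 619, 300, 927, 542, 315, 470, ., .]
Lookup 542: h=3, probe 3,4,5,6 → found at 6.

4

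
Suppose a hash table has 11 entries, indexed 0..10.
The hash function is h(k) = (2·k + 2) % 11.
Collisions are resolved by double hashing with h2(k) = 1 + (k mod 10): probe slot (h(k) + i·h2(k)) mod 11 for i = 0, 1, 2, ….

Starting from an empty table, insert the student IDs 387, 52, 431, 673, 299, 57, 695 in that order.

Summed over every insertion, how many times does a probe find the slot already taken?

Insert 387: h=6, slot 6 empty => index 6.
Insert 52: h=7, slot 7 empty => index 7.
Insert 431: h=6, h2=2, slot 6 occupied => index 8.
Insert 673: h=6, h2=4, slot 6 occupied => index 10.
Insert 299: h=6, h2=10, slot 6 occupied => index 5.
Insert 57: h=6, h2=8, slot 6 occupied => index 3.
Insert 695: h=6, h2=6, slot 6 occupied => index 1.
Table: [-, 695, -, 57, -, 299, 387, 52, 431, -, 673]

5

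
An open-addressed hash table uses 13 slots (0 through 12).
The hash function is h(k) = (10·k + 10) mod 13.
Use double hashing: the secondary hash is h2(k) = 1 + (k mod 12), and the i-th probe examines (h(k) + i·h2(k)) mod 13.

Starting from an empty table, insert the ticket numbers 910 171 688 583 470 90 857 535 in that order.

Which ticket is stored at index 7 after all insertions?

470

910 hashes to 10; slot 10 is free -> place at 10.
171 hashes to 4; slot 4 is free -> place at 4.
688 hashes to 0; slot 0 is free -> place at 0.
583 hashes to 3; slot 3 is free -> place at 3.
470 hashes to 4, h2=3; 4 taken -> place at 7.
90 hashes to 0, h2=7; 0,7 taken -> place at 1.
857 hashes to 0, h2=6; 0 taken -> place at 6.
535 hashes to 4, h2=8; 4 taken -> place at 12.
Table: [688, 90, ., 583, 171, ., 857, 470, ., ., 910, ., 535]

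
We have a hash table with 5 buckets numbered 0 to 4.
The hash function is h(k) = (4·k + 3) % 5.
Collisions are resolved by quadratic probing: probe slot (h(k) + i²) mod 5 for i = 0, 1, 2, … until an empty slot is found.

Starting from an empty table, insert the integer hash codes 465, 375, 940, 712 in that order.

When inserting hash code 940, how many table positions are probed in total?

3

Insert 465: h=3, slot 3 empty -> index 3.
Insert 375: h=3, slot 3 occupied -> index 4.
Insert 940: h=3, slots 3,4 occupied -> index 2.
Insert 712: h=1, slot 1 empty -> index 1.
Table: [_, 712, 940, 465, 375]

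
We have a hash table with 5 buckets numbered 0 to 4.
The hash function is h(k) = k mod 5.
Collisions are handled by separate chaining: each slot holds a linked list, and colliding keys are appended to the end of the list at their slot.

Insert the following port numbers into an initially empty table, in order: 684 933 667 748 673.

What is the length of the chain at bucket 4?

684 → bucket 4
933 → bucket 3
667 → bucket 2
748 → bucket 3 (collision)
673 → bucket 3 (collision)
Final buckets:
0: -
1: -
2: 667
3: 933 -> 748 -> 673
4: 684

1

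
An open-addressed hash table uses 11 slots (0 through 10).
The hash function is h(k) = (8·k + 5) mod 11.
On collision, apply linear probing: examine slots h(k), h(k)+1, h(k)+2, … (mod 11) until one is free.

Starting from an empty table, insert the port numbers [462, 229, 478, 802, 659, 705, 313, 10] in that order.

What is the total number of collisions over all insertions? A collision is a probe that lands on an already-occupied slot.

462: h=5 -> slot 5
229: h=0 -> slot 0
478: h=1 -> slot 1
802: h=8 -> slot 8
659: h=8, probe 8,9 -> slot 9
705: h=2 -> slot 2
313: h=1, probe 1,2,3 -> slot 3
10: h=8, probe 8,9,10 -> slot 10
Table: [229, 478, 705, 313, _, 462, _, _, 802, 659, 10]

5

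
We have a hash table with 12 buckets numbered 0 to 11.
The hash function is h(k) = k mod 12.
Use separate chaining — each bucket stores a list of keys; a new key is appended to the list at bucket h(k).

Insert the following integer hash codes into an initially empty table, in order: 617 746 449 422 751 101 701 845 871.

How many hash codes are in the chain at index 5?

5

Insert 617: h=5, bucket 5 empty -> new chain.
Insert 746: h=2, bucket 2 empty -> new chain.
Insert 449: h=5, bucket 5 nonempty -> append to chain.
Insert 422: h=2, bucket 2 nonempty -> append to chain.
Insert 751: h=7, bucket 7 empty -> new chain.
Insert 101: h=5, bucket 5 nonempty -> append to chain.
Insert 701: h=5, bucket 5 nonempty -> append to chain.
Insert 845: h=5, bucket 5 nonempty -> append to chain.
Insert 871: h=7, bucket 7 nonempty -> append to chain.
Final buckets:
0: .
1: .
2: 746 -> 422
3: .
4: .
5: 617 -> 449 -> 101 -> 701 -> 845
6: .
7: 751 -> 871
8: .
9: .
10: .
11: .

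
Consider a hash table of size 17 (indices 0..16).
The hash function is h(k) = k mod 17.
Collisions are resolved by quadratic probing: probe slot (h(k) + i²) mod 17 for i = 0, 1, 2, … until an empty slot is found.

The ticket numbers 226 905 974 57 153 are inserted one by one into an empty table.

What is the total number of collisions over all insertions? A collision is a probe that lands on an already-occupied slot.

226: h=5 => slot 5
905: h=4 => slot 4
974: h=5, probe 5,6 => slot 6
57: h=6, probe 6,7 => slot 7
153: h=0 => slot 0
Table: [153, —, —, —, 905, 226, 974, 57, —, —, —, —, —, —, —, —, —]

2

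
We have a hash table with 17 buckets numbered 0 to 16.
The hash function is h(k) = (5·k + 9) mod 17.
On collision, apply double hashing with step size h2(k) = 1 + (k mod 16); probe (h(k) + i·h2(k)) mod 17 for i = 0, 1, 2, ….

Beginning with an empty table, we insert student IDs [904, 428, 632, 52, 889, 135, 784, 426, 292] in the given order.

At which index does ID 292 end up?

Insert 904: h=7, slot 7 empty → index 7.
Insert 428: h=7, h2=13, slot 7 occupied → index 3.
Insert 632: h=7, h2=9, slot 7 occupied → index 16.
Insert 52: h=14, slot 14 empty → index 14.
Insert 889: h=0, slot 0 empty → index 0.
Insert 135: h=4, slot 4 empty → index 4.
Insert 784: h=2, slot 2 empty → index 2.
Insert 426: h=14, h2=11, slot 14 occupied → index 8.
Insert 292: h=7, h2=5, slot 7 occupied → index 12.
Table: [889, -, 784, 428, 135, -, -, 904, 426, -, -, -, 292, -, 52, -, 632]

12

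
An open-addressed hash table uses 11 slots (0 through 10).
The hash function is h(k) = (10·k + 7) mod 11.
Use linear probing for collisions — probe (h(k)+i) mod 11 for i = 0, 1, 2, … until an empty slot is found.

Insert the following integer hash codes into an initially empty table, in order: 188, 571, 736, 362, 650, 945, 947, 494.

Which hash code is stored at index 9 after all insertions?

Insert 188: h=6, slot 6 empty => index 6.
Insert 571: h=8, slot 8 empty => index 8.
Insert 736: h=8, slot 8 occupied => index 9.
Insert 362: h=8, slots 8,9 occupied => index 10.
Insert 650: h=6, slot 6 occupied => index 7.
Insert 945: h=8, slots 8,9,10 occupied => index 0.
Insert 947: h=6, slots 6,7,8,9,10,0 occupied => index 1.
Insert 494: h=8, slots 8,9,10,0,1 occupied => index 2.
Table: [945, 947, 494, ., ., ., 188, 650, 571, 736, 362]

736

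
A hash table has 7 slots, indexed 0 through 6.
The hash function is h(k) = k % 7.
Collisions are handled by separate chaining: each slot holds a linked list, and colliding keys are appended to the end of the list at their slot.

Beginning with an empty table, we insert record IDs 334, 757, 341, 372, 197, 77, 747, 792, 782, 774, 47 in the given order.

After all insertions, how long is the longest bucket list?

5

334 → bucket 5
757 → bucket 1
341 → bucket 5 (collision)
372 → bucket 1 (collision)
197 → bucket 1 (collision)
77 → bucket 0
747 → bucket 5 (collision)
792 → bucket 1 (collision)
782 → bucket 5 (collision)
774 → bucket 4
47 → bucket 5 (collision)
Final buckets:
0: 77
1: 757 -> 372 -> 197 -> 792
2: _
3: _
4: 774
5: 334 -> 341 -> 747 -> 782 -> 47
6: _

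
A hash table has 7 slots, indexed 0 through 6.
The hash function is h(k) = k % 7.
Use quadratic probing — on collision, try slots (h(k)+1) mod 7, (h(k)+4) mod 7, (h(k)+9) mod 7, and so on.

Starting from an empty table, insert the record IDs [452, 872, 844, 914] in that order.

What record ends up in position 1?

452: h=4 -> slot 4
872: h=4, probe 4,5 -> slot 5
844: h=4, probe 4,5,1 -> slot 1
914: h=4, probe 4,5,1,6 -> slot 6
Table: [∅, 844, ∅, ∅, 452, 872, 914]

844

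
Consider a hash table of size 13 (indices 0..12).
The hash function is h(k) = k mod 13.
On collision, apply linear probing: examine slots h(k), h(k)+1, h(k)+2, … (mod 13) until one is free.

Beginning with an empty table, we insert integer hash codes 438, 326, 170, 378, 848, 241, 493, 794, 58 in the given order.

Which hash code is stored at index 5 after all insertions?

438: h=9 -> slot 9
326: h=1 -> slot 1
170: h=1, probe 1,2 -> slot 2
378: h=1, probe 1,2,3 -> slot 3
848: h=3, probe 3,4 -> slot 4
241: h=7 -> slot 7
493: h=12 -> slot 12
794: h=1, probe 1,2,3,4,5 -> slot 5
58: h=6 -> slot 6
Table: [_, 326, 170, 378, 848, 794, 58, 241, _, 438, _, _, 493]

794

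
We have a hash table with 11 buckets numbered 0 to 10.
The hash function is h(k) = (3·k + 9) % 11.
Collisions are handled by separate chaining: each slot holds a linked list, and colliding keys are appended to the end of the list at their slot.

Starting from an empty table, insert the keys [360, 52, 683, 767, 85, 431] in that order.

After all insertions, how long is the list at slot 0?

360 → bucket 0
52 → bucket 0 (collision)
683 → bucket 1
767 → bucket 0 (collision)
85 → bucket 0 (collision)
431 → bucket 4
Final buckets:
0: 360 -> 52 -> 767 -> 85
1: 683
2: .
3: .
4: 431
5: .
6: .
7: .
8: .
9: .
10: .

4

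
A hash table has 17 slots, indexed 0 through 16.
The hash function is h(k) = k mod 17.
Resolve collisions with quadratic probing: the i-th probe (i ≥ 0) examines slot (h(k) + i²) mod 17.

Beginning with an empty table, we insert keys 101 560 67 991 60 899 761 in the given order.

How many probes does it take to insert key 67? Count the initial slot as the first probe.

3

101 hashes to 16; slot 16 is free → place at 16.
560 hashes to 16; 16 taken → place at 0.
67 hashes to 16; 16,0 taken → place at 3.
991 hashes to 5; slot 5 is free → place at 5.
60 hashes to 9; slot 9 is free → place at 9.
899 hashes to 15; slot 15 is free → place at 15.
761 hashes to 13; slot 13 is free → place at 13.
Table: [560, -, -, 67, -, 991, -, -, -, 60, -, -, -, 761, -, 899, 101]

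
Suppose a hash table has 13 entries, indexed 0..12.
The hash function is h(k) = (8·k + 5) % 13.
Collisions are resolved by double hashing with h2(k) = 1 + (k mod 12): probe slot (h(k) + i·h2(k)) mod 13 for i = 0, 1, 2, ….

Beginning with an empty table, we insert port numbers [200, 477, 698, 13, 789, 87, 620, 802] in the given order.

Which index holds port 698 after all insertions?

Insert 200: h=6, slot 6 empty → index 6.
Insert 477: h=12, slot 12 empty → index 12.
Insert 698: h=12, h2=3, slot 12 occupied → index 2.
Insert 13: h=5, slot 5 empty → index 5.
Insert 789: h=12, h2=10, slot 12 occupied → index 9.
Insert 87: h=12, h2=4, slot 12 occupied → index 3.
Insert 620: h=12, h2=9, slot 12 occupied → index 8.
Insert 802: h=12, h2=11, slot 12 occupied → index 10.
Table: [_, _, 698, 87, _, 13, 200, _, 620, 789, 802, _, 477]

2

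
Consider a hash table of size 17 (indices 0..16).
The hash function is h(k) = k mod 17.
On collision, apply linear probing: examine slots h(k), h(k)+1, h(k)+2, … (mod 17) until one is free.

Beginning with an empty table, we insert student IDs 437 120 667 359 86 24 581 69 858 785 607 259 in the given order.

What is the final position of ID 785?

9

437: h=12 → slot 12
120: h=1 → slot 1
667: h=4 → slot 4
359: h=2 → slot 2
86: h=1, probe 1,2,3 → slot 3
24: h=7 → slot 7
581: h=3, probe 3,4,5 → slot 5
69: h=1, probe 1,2,3,4,5,6 → slot 6
858: h=8 → slot 8
785: h=3, probe 3,4,5,6,7,8,9 → slot 9
607: h=12, probe 12,13 → slot 13
259: h=4, probe 4,5,6,7,8,9,10 → slot 10
Table: [_, 120, 359, 86, 667, 581, 69, 24, 858, 785, 259, _, 437, 607, _, _, _]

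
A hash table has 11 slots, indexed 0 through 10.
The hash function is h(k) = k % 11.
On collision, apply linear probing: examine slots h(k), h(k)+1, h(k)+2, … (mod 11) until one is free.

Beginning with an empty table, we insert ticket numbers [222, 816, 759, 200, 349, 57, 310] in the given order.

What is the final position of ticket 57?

5

222 hashes to 2; slot 2 is free => place at 2.
816 hashes to 2; 2 taken => place at 3.
759 hashes to 0; slot 0 is free => place at 0.
200 hashes to 2; 2,3 taken => place at 4.
349 hashes to 8; slot 8 is free => place at 8.
57 hashes to 2; 2,3,4 taken => place at 5.
310 hashes to 2; 2,3,4,5 taken => place at 6.
Table: [759, -, 222, 816, 200, 57, 310, -, 349, -, -]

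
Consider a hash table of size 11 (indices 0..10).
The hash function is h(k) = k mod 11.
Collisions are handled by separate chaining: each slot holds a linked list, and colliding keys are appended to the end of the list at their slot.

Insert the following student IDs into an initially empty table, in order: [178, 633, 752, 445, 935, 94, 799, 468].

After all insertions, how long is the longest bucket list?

178 -> bucket 2
633 -> bucket 6
752 -> bucket 4
445 -> bucket 5
935 -> bucket 0
94 -> bucket 6 (collision)
799 -> bucket 7
468 -> bucket 6 (collision)
Final buckets:
0: 935
1: .
2: 178
3: .
4: 752
5: 445
6: 633 -> 94 -> 468
7: 799
8: .
9: .
10: .

3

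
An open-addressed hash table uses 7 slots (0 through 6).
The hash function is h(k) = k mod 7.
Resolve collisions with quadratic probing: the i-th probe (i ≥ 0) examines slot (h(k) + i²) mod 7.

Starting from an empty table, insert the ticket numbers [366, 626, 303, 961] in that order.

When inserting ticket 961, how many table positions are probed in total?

366: h=2 → slot 2
626: h=3 → slot 3
303: h=2, probe 2,3,6 → slot 6
961: h=2, probe 2,3,6,4 → slot 4
Table: [_, _, 366, 626, 961, _, 303]

4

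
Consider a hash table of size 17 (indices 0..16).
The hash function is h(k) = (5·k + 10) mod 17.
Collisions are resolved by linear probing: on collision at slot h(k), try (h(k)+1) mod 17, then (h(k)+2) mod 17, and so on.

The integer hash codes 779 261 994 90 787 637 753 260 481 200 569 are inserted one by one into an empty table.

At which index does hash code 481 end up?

5

779: h=12 => slot 12
261: h=6 => slot 6
994: h=16 => slot 16
90: h=1 => slot 1
787: h=1, probe 1,2 => slot 2
637: h=16, probe 16,0 => slot 0
753: h=1, probe 1,2,3 => slot 3
260: h=1, probe 1,2,3,4 => slot 4
481: h=1, probe 1,2,3,4,5 => slot 5
200: h=7 => slot 7
569: h=16, probe 16,0,1,2,3,4,5,6,7,8 => slot 8
Table: [637, 90, 787, 753, 260, 481, 261, 200, 569, ., ., ., 779, ., ., ., 994]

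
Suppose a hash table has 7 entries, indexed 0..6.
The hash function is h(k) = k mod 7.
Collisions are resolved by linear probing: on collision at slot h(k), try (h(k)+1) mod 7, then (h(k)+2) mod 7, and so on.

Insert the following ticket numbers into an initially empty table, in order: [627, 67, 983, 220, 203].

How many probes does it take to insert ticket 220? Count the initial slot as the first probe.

627 hashes to 4; slot 4 is free -> place at 4.
67 hashes to 4; 4 taken -> place at 5.
983 hashes to 3; slot 3 is free -> place at 3.
220 hashes to 3; 3,4,5 taken -> place at 6.
203 hashes to 0; slot 0 is free -> place at 0.
Table: [203, —, —, 983, 627, 67, 220]

4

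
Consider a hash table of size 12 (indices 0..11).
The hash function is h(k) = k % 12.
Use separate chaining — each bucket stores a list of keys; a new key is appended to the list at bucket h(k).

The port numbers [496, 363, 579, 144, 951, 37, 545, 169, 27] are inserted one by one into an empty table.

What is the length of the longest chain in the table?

496 -> bucket 4
363 -> bucket 3
579 -> bucket 3 (collision)
144 -> bucket 0
951 -> bucket 3 (collision)
37 -> bucket 1
545 -> bucket 5
169 -> bucket 1 (collision)
27 -> bucket 3 (collision)
Final buckets:
0: 144
1: 37 -> 169
2: -
3: 363 -> 579 -> 951 -> 27
4: 496
5: 545
6: -
7: -
8: -
9: -
10: -
11: -

4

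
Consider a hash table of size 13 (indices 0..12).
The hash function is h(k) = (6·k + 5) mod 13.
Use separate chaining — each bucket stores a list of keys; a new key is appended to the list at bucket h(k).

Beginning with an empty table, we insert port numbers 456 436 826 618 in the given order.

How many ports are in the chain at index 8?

456 -> bucket 11
436 -> bucket 8
826 -> bucket 8 (collision)
618 -> bucket 8 (collision)
Final buckets:
0: —
1: —
2: —
3: —
4: —
5: —
6: —
7: —
8: 436 -> 826 -> 618
9: —
10: —
11: 456
12: —

3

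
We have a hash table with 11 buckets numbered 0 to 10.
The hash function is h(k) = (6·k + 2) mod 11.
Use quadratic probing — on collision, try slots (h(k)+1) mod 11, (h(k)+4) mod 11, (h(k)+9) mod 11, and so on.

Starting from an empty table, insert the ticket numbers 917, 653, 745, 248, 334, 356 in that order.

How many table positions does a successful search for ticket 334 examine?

3

917: h=4 => slot 4
653: h=4, probe 4,5 => slot 5
745: h=6 => slot 6
248: h=5, probe 5,6,9 => slot 9
334: h=4, probe 4,5,8 => slot 8
356: h=4, probe 4,5,8,2 => slot 2
Table: [∅, ∅, 356, ∅, 917, 653, 745, ∅, 334, 248, ∅]
Lookup 334: h=4, probe 4,5,8 → found at 8.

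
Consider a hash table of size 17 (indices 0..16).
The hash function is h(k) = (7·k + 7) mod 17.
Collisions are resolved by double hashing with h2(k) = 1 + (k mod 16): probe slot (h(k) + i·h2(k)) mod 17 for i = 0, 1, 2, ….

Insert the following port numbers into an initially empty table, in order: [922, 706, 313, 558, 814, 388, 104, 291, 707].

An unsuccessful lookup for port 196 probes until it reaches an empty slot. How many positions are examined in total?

922 hashes to 1; slot 1 is free → place at 1.
706 hashes to 2; slot 2 is free → place at 2.
313 hashes to 5; slot 5 is free → place at 5.
558 hashes to 3; slot 3 is free → place at 3.
814 hashes to 10; slot 10 is free → place at 10.
388 hashes to 3, h2=5; 3 taken → place at 8.
104 hashes to 4; slot 4 is free → place at 4.
291 hashes to 4, h2=4; 4,8 taken → place at 12.
707 hashes to 9; slot 9 is free → place at 9.
Table: [—, 922, 706, 558, 104, 313, —, —, 388, 707, 814, —, 291, —, —, —, —]
Lookup 196: h=2, h2=5, probe 2,7 → slot 7 empty, not found.

2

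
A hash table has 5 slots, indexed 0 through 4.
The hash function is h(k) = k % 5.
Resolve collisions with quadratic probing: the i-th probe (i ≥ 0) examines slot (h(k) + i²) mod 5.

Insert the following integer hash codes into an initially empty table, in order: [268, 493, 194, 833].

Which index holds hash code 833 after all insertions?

2

268 hashes to 3; slot 3 is free -> place at 3.
493 hashes to 3; 3 taken -> place at 4.
194 hashes to 4; 4 taken -> place at 0.
833 hashes to 3; 3,4 taken -> place at 2.
Table: [194, ., 833, 268, 493]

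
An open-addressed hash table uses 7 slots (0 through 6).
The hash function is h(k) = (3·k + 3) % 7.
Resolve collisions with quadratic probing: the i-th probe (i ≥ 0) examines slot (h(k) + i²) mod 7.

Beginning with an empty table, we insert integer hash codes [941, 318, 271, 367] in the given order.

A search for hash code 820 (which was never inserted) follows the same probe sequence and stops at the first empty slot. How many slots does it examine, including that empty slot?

2

941: h=5 → slot 5
318: h=5, probe 5,6 → slot 6
271: h=4 → slot 4
367: h=5, probe 5,6,2 → slot 2
Table: [∅, ∅, 367, ∅, 271, 941, 318]
Lookup 820: h=6, probe 6,0 → slot 0 empty, not found.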